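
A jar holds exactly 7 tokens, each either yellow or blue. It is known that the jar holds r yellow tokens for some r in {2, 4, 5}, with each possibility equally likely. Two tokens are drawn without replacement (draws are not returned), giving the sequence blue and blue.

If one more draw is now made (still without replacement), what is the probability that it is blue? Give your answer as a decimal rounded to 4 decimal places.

Compute the likelihood of the observed sequence for each case: P(data | r = 2) = (5/7)(4/6) = 10/21; P(data | r = 4) = (3/7)(2/6) = 1/7; P(data | r = 5) = (2/7)(1/6) = 1/21.
Weighting by the prior gives 1/3 · 10/21 = 10/63, 1/3 · 1/7 = 1/21, 1/3 · 1/21 = 1/63; with total 2/9.
The posterior is then P(r = 2 | data) = 5/7, P(r = 4 | data) = 3/14, P(r = 5 | data) = 1/14.
The predictive probability is P(blue next | data) = (3/5)(5/7) + (1/5)(3/14) + (0)(1/14) = 33/70.

0.4714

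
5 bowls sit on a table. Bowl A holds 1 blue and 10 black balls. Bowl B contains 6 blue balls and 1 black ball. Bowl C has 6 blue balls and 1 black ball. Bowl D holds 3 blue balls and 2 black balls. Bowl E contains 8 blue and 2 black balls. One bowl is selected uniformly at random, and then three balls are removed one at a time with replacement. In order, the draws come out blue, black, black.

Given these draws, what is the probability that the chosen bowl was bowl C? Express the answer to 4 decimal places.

0.0735

The likelihood of the observed sequence under each hypothesis: P(data | bowl A) = (1/11)(10/11)(10/11) = 0.075131; P(data | bowl B) = (6/7)(1/7)(1/7) = 0.017493; P(data | bowl C) = (6/7)(1/7)(1/7) = 0.017493; P(data | bowl D) = (3/5)(2/5)(2/5) = 0.096; P(data | bowl E) = (8/10)(2/10)(2/10) = 0.032.
Multiplying each by its prior: 1/5 · 0.075131 = 0.015026, 1/5 · 0.017493 = 0.0034985, 1/5 · 0.017493 = 0.0034985, 1/5 · 0.096 = 0.0192, 1/5 · 0.032 = 0.0064; these sum to 0.047623.
So P(bowl C | data) = (0.0034985) / (0.047623) = 0.073463.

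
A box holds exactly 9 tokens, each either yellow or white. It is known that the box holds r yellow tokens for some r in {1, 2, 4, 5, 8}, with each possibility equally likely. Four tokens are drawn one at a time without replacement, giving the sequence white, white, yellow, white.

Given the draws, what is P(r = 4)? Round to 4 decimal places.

0.2151

Compute the likelihood of the observed sequence for each case: P(data | r = 1) = (8/9)(7/8)(1/7)(6/6) = 1/9; P(data | r = 2) = (7/9)(6/8)(2/7)(5/6) = 5/36; P(data | r = 4) = (5/9)(4/8)(4/7)(3/6) = 5/63; P(data | r = 5) = (4/9)(3/8)(5/7)(2/6) = 5/126; P(data | r = 8) = (1/9)(0/8) = 0.
The prior-weighted likelihoods are 1/5 · 1/9 = 1/45, 1/5 · 5/36 = 1/36, 1/5 · 5/63 = 1/63, 1/5 · 5/126 = 1/126, 1/5 · 0 = 0; with total 31/420.
By Bayes' rule, P(r = 4 | data) = (1/63) / (31/420) = 20/93.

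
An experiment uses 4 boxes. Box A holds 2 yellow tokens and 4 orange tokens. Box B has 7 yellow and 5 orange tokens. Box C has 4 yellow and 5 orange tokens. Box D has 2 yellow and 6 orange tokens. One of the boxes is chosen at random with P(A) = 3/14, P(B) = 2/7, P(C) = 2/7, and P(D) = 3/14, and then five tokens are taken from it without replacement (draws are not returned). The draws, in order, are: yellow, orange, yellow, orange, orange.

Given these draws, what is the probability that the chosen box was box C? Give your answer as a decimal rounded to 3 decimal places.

The likelihood of the observed sequence under each hypothesis: P(data | box A) = (2/6)(4/5)(1/4)(3/3)(2/2) = 0.066667; P(data | box B) = (7/12)(5/11)(6/10)(4/9)(3/8) = 0.026515; P(data | box C) = (4/9)(5/8)(3/7)(4/6)(3/5) = 0.047619; P(data | box D) = (2/8)(6/7)(1/6)(5/5)(4/4) = 0.035714.
Multiplying each by its prior: 3/14 · 0.066667 = 0.014286, 2/7 · 0.026515 = 0.0075758, 2/7 · 0.047619 = 0.013605, 3/14 · 0.035714 = 0.0076531; summing to 0.04312.
By Bayes' rule, P(box C | data) = (0.013605) / (0.04312) = 0.31553.

0.316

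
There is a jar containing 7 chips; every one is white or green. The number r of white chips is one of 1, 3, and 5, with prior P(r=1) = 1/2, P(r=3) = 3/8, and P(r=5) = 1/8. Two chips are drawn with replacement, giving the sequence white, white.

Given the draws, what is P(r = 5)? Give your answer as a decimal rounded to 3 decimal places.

For each hypothesis, P(data | H) works out to: P(data | r = 1) = (1/7)(1/7) = 1/49; P(data | r = 3) = (3/7)(3/7) = 9/49; P(data | r = 5) = (5/7)(5/7) = 25/49.
The prior-weighted likelihoods are 1/2 · 1/49 = 1/98, 3/8 · 9/49 = 27/392, 1/8 · 25/49 = 25/392; with total 1/7.
Hence P(r = 5 | data) = (25/392) / (1/7) = 25/56.

0.446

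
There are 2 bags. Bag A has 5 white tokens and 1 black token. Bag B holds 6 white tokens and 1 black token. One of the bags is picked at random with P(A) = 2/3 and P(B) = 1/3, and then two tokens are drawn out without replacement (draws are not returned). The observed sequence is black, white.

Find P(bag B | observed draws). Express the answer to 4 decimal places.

0.3000

Compute the likelihood of the observed sequence for each case: P(data | bag A) = (1/6)(5/5) = 1/6; P(data | bag B) = (1/7)(6/6) = 1/7.
The prior-weighted likelihoods are 2/3 · 1/6 = 1/9, 1/3 · 1/7 = 1/21; with total 10/63.
Therefore the posterior P(bag B | data) = (1/21) / (10/63) = 3/10.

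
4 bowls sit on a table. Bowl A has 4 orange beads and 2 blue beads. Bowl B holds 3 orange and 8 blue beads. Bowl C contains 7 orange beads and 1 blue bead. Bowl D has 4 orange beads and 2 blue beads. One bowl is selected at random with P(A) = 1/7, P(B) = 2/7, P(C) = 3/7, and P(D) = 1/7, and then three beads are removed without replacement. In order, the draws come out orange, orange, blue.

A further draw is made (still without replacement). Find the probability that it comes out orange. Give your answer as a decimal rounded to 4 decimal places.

0.7498

The likelihood of the observed sequence under each hypothesis: P(data | bowl A) = (4/6)(3/5)(2/4) = 0.2; P(data | bowl B) = (3/11)(2/10)(8/9) = 0.048485; P(data | bowl C) = (7/8)(6/7)(1/6) = 0.125; P(data | bowl D) = (4/6)(3/5)(2/4) = 0.2.
Weighting by the prior gives 1/7 · 0.2 = 0.028571, 2/7 · 0.048485 = 0.013853, 3/7 · 0.125 = 0.053571, 1/7 · 0.2 = 0.028571; these sum to 0.12457.
Dividing through by the total gives posterior P(bowl A | data) = 0.22937, P(bowl B | data) = 0.11121, P(bowl C | data) = 0.43006, P(bowl D | data) = 0.22937.
The predictive probability is P(orange next | data) = (2/3)(0.22937) + (1/8)(0.11121) + (1)(0.43006) + (2/3)(0.22937) = 0.74978.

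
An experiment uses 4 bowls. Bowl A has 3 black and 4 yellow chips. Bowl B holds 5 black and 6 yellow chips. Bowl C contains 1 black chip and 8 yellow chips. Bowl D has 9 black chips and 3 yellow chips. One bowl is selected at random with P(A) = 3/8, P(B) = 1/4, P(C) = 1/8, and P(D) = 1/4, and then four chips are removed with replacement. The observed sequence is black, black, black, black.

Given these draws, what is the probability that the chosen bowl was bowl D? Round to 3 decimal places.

For each hypothesis, P(data | H) works out to: P(data | bowl A) = (3/7)(3/7)(3/7)(3/7) = 0.033736; P(data | bowl B) = (5/11)(5/11)(5/11)(5/11) = 0.042688; P(data | bowl C) = (1/9)(1/9)(1/9)(1/9) = 0.00015242; P(data | bowl D) = (9/12)(9/12)(9/12)(9/12) = 0.31641.
The prior-weighted likelihoods are 3/8 · 0.033736 = 0.012651, 1/4 · 0.042688 = 0.010672, 1/8 · 0.00015242 = 1.9052e-05, 1/4 · 0.31641 = 0.079102; these sum to 0.10244.
So P(bowl D | data) = (0.079102) / (0.10244) = 0.77215.

0.772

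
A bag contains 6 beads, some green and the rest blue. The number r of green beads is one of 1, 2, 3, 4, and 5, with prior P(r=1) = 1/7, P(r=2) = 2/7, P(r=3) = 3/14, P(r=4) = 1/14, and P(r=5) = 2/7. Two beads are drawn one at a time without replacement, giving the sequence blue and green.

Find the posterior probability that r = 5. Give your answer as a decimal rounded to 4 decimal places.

Under each hypothesis, the probability of the observed sequence is: P(data | r = 1) = (5/6)(1/5) = 1/6; P(data | r = 2) = (4/6)(2/5) = 4/15; P(data | r = 3) = (3/6)(3/5) = 3/10; P(data | r = 4) = (2/6)(4/5) = 4/15; P(data | r = 5) = (1/6)(5/5) = 1/6.
Multiplying each by its prior: 1/7 · 1/6 = 1/42, 2/7 · 4/15 = 8/105, 3/14 · 3/10 = 9/140, 1/14 · 4/15 = 2/105, 2/7 · 1/6 = 1/21; with total 97/420.
Therefore the posterior P(r = 5 | data) = (1/21) / (97/420) = 20/97.

0.2062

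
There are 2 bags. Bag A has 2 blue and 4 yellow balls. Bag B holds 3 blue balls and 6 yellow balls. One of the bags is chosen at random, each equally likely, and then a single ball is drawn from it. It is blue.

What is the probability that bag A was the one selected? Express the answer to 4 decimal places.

0.5000

Under each hypothesis, the probability of this draw is: P(data | bag A) = (2/6) = 1/3; P(data | bag B) = (3/9) = 1/3.
Multiplying each by its prior: 1/2 · 1/3 = 1/6, 1/2 · 1/3 = 1/6; with total 1/3.
Hence P(bag A | data) = (1/6) / (1/3) = 1/2.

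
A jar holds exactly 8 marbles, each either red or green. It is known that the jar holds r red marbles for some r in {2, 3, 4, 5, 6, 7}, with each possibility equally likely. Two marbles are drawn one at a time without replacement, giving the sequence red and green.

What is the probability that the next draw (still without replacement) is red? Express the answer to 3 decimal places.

0.545

Compute the likelihood of the observed sequence for each case: P(data | r = 2) = (2/8)(6/7) = 3/14; P(data | r = 3) = (3/8)(5/7) = 15/56; P(data | r = 4) = (4/8)(4/7) = 2/7; P(data | r = 5) = (5/8)(3/7) = 15/56; P(data | r = 6) = (6/8)(2/7) = 3/14; P(data | r = 7) = (7/8)(1/7) = 1/8.
Weighting by the prior gives 1/6 · 3/14 = 1/28, 1/6 · 15/56 = 5/112, 1/6 · 2/7 = 1/21, 1/6 · 15/56 = 5/112, 1/6 · 3/14 = 1/28, 1/6 · 1/8 = 1/48; summing to 11/48.
Normalising, the posterior is P(r = 2 | data) = 12/77, P(r = 3 | data) = 15/77, P(r = 4 | data) = 16/77, P(r = 5 | data) = 15/77, P(r = 6 | data) = 12/77, P(r = 7 | data) = 1/11.
The predictive probability is P(red next | data) = (1/6)(12/77) + (1/3)(15/77) + (1/2)(16/77) + (2/3)(15/77) + (5/6)(12/77) + (1)(1/11) = 6/11.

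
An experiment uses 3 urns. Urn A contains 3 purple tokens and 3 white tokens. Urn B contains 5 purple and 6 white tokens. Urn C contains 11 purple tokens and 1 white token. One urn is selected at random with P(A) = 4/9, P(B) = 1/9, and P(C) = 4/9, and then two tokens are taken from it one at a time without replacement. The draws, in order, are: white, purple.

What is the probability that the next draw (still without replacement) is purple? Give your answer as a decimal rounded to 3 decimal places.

For each hypothesis, P(data | H) works out to: P(data | urn A) = (3/6)(3/5) = 0.3; P(data | urn B) = (6/11)(5/10) = 0.27273; P(data | urn C) = (1/12)(11/11) = 0.083333.
Multiplying each by its prior: 4/9 · 0.3 = 0.13333, 1/9 · 0.27273 = 0.030303, 4/9 · 0.083333 = 0.037037; summing to 0.20067.
Normalising, the posterior is P(urn A | data) = 0.66443, P(urn B | data) = 0.15101, P(urn C | data) = 0.18456.
Averaging over the posterior, P(purple next | data) = (1/2)(0.66443) + (4/9)(0.15101) + (1)(0.18456) = 0.58389.

0.584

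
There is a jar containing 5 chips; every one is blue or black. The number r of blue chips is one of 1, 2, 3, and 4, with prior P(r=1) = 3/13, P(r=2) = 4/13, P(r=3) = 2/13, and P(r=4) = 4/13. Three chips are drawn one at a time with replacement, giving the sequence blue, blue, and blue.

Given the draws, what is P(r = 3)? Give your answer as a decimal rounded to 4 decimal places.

For each hypothesis, P(data | H) works out to: P(data | r = 1) = (1/5)(1/5)(1/5) = 0.008; P(data | r = 2) = (2/5)(2/5)(2/5) = 0.064; P(data | r = 3) = (3/5)(3/5)(3/5) = 0.216; P(data | r = 4) = (4/5)(4/5)(4/5) = 0.512.
Multiplying each by its prior: 3/13 · 0.008 = 0.0018462, 4/13 · 0.064 = 0.019692, 2/13 · 0.216 = 0.033231, 4/13 · 0.512 = 0.15754; summing to 0.21231.
Hence P(r = 3 | data) = (0.033231) / (0.21231) = 0.15652.

0.1565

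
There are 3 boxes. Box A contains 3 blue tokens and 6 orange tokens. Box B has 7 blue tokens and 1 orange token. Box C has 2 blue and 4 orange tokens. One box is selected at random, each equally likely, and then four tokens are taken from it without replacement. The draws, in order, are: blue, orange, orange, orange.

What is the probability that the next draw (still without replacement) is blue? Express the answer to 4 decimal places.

Compute the likelihood of the observed sequence for each case: P(data | box A) = (3/9)(6/8)(5/7)(4/6) = 5/42; P(data | box B) = (7/8)(1/7)(0/6) = 0; P(data | box C) = (2/6)(4/5)(3/4)(2/3) = 2/15.
The prior-weighted likelihoods are 1/3 · 5/42 = 5/126, 1/3 · 0 = 0, 1/3 · 2/15 = 2/45; summing to 53/630.
The posterior is then P(box A | data) = 25/53, P(box B | data) = 0, P(box C | data) = 28/53.
Averaging over the posterior, P(blue next | data) = (2/5)(25/53) + (1/2)(28/53) = 24/53.

0.4528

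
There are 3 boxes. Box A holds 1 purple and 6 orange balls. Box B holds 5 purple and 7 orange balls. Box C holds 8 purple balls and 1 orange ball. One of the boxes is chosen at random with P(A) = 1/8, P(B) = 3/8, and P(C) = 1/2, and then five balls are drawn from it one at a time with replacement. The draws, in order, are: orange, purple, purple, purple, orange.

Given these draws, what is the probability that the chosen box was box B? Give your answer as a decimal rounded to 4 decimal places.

Compute the likelihood of the observed sequence for each case: P(data | box A) = (6/7)(1/7)(1/7)(1/7)(6/7) = 0.002142; P(data | box B) = (7/12)(5/12)(5/12)(5/12)(7/12) = 0.024615; P(data | box C) = (1/9)(8/9)(8/9)(8/9)(1/9) = 0.0086708.
Weighting by the prior gives 1/8 · 0.002142 = 0.00026775, 3/8 · 0.024615 = 0.0092306, 1/2 · 0.0086708 = 0.0043354; summing to 0.013834.
So P(box B | data) = (0.0092306) / (0.013834) = 0.66725.

0.6673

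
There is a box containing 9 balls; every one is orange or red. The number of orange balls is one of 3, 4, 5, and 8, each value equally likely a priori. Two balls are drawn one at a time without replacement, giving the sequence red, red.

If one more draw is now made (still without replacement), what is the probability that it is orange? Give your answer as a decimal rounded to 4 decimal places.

Compute the likelihood of the observed sequence for each case: P(data | r = 3) = (6/9)(5/8) = 5/12; P(data | r = 4) = (5/9)(4/8) = 5/18; P(data | r = 5) = (4/9)(3/8) = 1/6; P(data | r = 8) = (1/9)(0/8) = 0.
Multiplying each by its prior: 1/4 · 5/12 = 5/48, 1/4 · 5/18 = 5/72, 1/4 · 1/6 = 1/24, 1/4 · 0 = 0; with total 31/144.
Normalising, the posterior is P(r = 3 | data) = 15/31, P(r = 4 | data) = 10/31, P(r = 5 | data) = 6/31, P(r = 8 | data) = 0.
Averaging over the posterior, P(orange next | data) = (3/7)(15/31) + (4/7)(10/31) + (5/7)(6/31) = 115/217.

0.5300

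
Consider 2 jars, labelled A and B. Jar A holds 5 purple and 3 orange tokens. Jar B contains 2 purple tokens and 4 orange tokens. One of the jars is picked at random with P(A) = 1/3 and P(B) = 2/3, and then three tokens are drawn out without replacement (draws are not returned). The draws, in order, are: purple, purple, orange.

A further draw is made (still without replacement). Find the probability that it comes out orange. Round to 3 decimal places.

Compute the likelihood of the observed sequence for each case: P(data | jar A) = (5/8)(4/7)(3/6) = 0.17857; P(data | jar B) = (2/6)(1/5)(4/4) = 0.066667.
The prior-weighted likelihoods are 1/3 · 0.17857 = 0.059524, 2/3 · 0.066667 = 0.044444; summing to 0.10397.
Normalising, the posterior is P(jar A | data) = 0.57252, P(jar B | data) = 0.42748.
Averaging over the posterior, P(orange next | data) = (2/5)(0.57252) + (1)(0.42748) = 0.65649.

0.656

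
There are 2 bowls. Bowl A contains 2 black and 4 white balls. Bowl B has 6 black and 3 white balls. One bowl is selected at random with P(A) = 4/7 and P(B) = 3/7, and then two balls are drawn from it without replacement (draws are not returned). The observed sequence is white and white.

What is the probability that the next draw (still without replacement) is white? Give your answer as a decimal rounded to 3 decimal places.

0.452

The likelihood of the observed sequence under each hypothesis: P(data | bowl A) = (4/6)(3/5) = 2/5; P(data | bowl B) = (3/9)(2/8) = 1/12.
Multiplying each by its prior: 4/7 · 2/5 = 8/35, 3/7 · 1/12 = 1/28; summing to 37/140.
Dividing through by the total gives posterior P(bowl A | data) = 32/37, P(bowl B | data) = 5/37.
So P(white next | data) = Σ P(white next | H) P(H | data) = (1/2)(32/37) + (1/7)(5/37) = 117/259.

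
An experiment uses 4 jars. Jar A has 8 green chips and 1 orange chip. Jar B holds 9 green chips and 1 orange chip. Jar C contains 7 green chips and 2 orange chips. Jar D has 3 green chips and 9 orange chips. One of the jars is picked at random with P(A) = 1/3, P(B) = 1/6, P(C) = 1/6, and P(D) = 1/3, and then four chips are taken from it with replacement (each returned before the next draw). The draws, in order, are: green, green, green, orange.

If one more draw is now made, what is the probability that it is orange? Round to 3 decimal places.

0.183

The likelihood of the observed sequence under each hypothesis: P(data | jar A) = (8/9)(8/9)(8/9)(1/9) = 0.078037; P(data | jar B) = (9/10)(9/10)(9/10)(1/10) = 0.0729; P(data | jar C) = (7/9)(7/9)(7/9)(2/9) = 0.10456; P(data | jar D) = (3/12)(3/12)(3/12)(9/12) = 0.011719.
Multiplying each by its prior: 1/3 · 0.078037 = 0.026012, 1/6 · 0.0729 = 0.01215, 1/6 · 0.10456 = 0.017426, 1/3 · 0.011719 = 0.0039062; with total 0.059495.
Normalising, the posterior is P(jar A | data) = 0.43722, P(jar B | data) = 0.20422, P(jar C | data) = 0.2929, P(jar D | data) = 0.065657.
So P(orange next | data) = Σ P(orange next | H) P(H | data) = (1/9)(0.43722) + (1/10)(0.20422) + (2/9)(0.2929) + (3/4)(0.065657) = 0.18333.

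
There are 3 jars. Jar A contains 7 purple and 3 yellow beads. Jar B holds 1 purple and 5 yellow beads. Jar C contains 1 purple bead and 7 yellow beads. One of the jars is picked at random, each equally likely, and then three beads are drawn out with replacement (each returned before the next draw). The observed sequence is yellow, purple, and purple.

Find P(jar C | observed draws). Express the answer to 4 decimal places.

0.0744

The likelihood of the observed sequence under each hypothesis: P(data | jar A) = (3/10)(7/10)(7/10) = 0.147; P(data | jar B) = (5/6)(1/6)(1/6) = 0.023148; P(data | jar C) = (7/8)(1/8)(1/8) = 0.013672.
Multiplying each by its prior: 1/3 · 0.147 = 0.049, 1/3 · 0.023148 = 0.007716, 1/3 · 0.013672 = 0.0045573; with total 0.061273.
Hence P(jar C | data) = (0.0045573) / (0.061273) = 0.074376.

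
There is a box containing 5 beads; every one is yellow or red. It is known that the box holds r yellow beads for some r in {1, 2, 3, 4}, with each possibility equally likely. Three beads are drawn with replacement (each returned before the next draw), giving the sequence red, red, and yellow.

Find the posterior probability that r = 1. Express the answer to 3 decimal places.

The likelihood of the observed sequence under each hypothesis: P(data | r = 1) = (4/5)(4/5)(1/5) = 16/125; P(data | r = 2) = (3/5)(3/5)(2/5) = 18/125; P(data | r = 3) = (2/5)(2/5)(3/5) = 12/125; P(data | r = 4) = (1/5)(1/5)(4/5) = 4/125.
Multiplying each by its prior: 1/4 · 16/125 = 4/125, 1/4 · 18/125 = 9/250, 1/4 · 12/125 = 3/125, 1/4 · 4/125 = 1/125; these sum to 1/10.
Hence P(r = 1 | data) = (4/125) / (1/10) = 8/25.

0.320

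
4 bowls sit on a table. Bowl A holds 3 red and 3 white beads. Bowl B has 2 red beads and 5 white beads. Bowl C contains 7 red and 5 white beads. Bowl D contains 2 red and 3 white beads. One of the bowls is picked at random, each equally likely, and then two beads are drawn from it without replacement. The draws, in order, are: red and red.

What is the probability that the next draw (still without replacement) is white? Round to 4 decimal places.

0.6860

The likelihood of the observed sequence under each hypothesis: P(data | bowl A) = (3/6)(2/5) = 0.2; P(data | bowl B) = (2/7)(1/6) = 0.047619; P(data | bowl C) = (7/12)(6/11) = 0.31818; P(data | bowl D) = (2/5)(1/4) = 0.1.
The prior-weighted likelihoods are 1/4 · 0.2 = 0.05, 1/4 · 0.047619 = 0.011905, 1/4 · 0.31818 = 0.079545, 1/4 · 0.1 = 0.025; summing to 0.16645.
The posterior is then P(bowl A | data) = 0.30039, P(bowl B | data) = 0.071521, P(bowl C | data) = 0.47789, P(bowl D | data) = 0.1502.
So P(white next | data) = Σ P(white next | H) P(H | data) = (3/4)(0.30039) + (1)(0.071521) + (1/2)(0.47789) + (1)(0.1502) = 0.68596.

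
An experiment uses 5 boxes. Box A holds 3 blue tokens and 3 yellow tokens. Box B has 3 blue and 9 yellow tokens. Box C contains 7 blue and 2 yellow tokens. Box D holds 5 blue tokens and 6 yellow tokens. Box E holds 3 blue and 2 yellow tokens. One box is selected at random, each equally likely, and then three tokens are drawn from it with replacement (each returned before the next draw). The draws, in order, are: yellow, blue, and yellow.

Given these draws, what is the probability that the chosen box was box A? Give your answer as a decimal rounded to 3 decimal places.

0.234

For each hypothesis, P(data | H) works out to: P(data | box A) = (3/6)(3/6)(3/6) = 0.125; P(data | box B) = (9/12)(3/12)(9/12) = 0.14062; P(data | box C) = (2/9)(7/9)(2/9) = 0.038409; P(data | box D) = (6/11)(5/11)(6/11) = 0.13524; P(data | box E) = (2/5)(3/5)(2/5) = 0.096.
Weighting by the prior gives 1/5 · 0.125 = 0.025, 1/5 · 0.14062 = 0.028125, 1/5 · 0.038409 = 0.0076818, 1/5 · 0.13524 = 0.027047, 1/5 · 0.096 = 0.0192; with total 0.10705.
So P(box A | data) = (0.025) / (0.10705) = 0.23353.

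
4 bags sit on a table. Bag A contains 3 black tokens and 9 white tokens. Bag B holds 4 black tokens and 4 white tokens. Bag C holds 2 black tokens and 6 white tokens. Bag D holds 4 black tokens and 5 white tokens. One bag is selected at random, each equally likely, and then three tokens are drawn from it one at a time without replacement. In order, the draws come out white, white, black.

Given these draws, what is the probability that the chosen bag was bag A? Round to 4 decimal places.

Compute the likelihood of the observed sequence for each case: P(data | bag A) = (9/12)(8/11)(3/10) = 0.16364; P(data | bag B) = (4/8)(3/7)(4/6) = 0.14286; P(data | bag C) = (6/8)(5/7)(2/6) = 0.17857; P(data | bag D) = (5/9)(4/8)(4/7) = 0.15873.
The prior-weighted likelihoods are 1/4 · 0.16364 = 0.040909, 1/4 · 0.14286 = 0.035714, 1/4 · 0.17857 = 0.044643, 1/4 · 0.15873 = 0.039683; with total 0.16095.
Therefore the posterior P(bag A | data) = (0.040909) / (0.16095) = 0.25417.

0.2542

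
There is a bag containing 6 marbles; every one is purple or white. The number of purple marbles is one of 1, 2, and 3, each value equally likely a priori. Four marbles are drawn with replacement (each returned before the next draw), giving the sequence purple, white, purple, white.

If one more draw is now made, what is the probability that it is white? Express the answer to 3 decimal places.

0.612

Compute the likelihood of the observed sequence for each case: P(data | r = 1) = (1/6)(5/6)(1/6)(5/6) = 0.01929; P(data | r = 2) = (2/6)(4/6)(2/6)(4/6) = 0.049383; P(data | r = 3) = (3/6)(3/6)(3/6)(3/6) = 0.0625.
Multiplying each by its prior: 1/3 · 0.01929 = 0.00643, 1/3 · 0.049383 = 0.016461, 1/3 · 0.0625 = 0.020833; with total 0.043724.
The posterior is then P(r = 1 | data) = 0.14706, P(r = 2 | data) = 0.37647, P(r = 3 | data) = 0.47647.
Averaging over the posterior, P(white next | data) = (5/6)(0.14706) + (2/3)(0.37647) + (1/2)(0.47647) = 0.61176.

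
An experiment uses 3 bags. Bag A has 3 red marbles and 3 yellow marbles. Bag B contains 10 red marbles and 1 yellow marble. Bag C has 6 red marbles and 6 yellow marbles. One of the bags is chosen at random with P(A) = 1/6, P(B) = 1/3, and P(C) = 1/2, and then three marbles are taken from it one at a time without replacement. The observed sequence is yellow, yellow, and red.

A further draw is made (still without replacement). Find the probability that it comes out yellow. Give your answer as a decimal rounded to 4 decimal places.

For each hypothesis, P(data | H) works out to: P(data | bag A) = (3/6)(2/5)(3/4) = 3/20; P(data | bag B) = (1/11)(0/10) = 0; P(data | bag C) = (6/12)(5/11)(6/10) = 3/22.
Weighting by the prior gives 1/6 · 3/20 = 1/40, 1/3 · 0 = 0, 1/2 · 3/22 = 3/44; with total 41/440.
Normalising, the posterior is P(bag A | data) = 11/41, P(bag B | data) = 0, P(bag C | data) = 30/41.
The predictive probability is P(yellow next | data) = (1/3)(11/41) + (4/9)(30/41) = 17/41.

0.4146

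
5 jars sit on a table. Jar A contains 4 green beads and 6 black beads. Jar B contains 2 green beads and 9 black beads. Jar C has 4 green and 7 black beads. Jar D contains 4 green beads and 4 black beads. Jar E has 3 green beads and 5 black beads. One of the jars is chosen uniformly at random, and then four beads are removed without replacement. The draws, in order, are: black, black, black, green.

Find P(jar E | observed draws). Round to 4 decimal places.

Compute the likelihood of the observed sequence for each case: P(data | jar A) = (6/10)(5/9)(4/8)(4/7) = 2/21; P(data | jar B) = (9/11)(8/10)(7/9)(2/8) = 7/55; P(data | jar C) = (7/11)(6/10)(5/9)(4/8) = 7/66; P(data | jar D) = (4/8)(3/7)(2/6)(4/5) = 2/35; P(data | jar E) = (5/8)(4/7)(3/6)(3/5) = 3/28.
The prior-weighted likelihoods are 1/5 · 2/21 = 2/105, 1/5 · 7/55 = 7/275, 1/5 · 7/66 = 7/330, 1/5 · 2/35 = 2/175, 1/5 · 3/28 = 3/140; with total 69/700.
Hence P(jar E | data) = (3/140) / (69/700) = 5/23.

0.2174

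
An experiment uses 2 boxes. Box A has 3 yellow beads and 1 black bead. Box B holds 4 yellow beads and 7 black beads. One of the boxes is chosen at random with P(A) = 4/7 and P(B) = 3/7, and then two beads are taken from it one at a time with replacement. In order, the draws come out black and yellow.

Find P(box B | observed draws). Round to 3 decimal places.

For each hypothesis, P(data | H) works out to: P(data | box A) = (1/4)(3/4) = 0.1875; P(data | box B) = (7/11)(4/11) = 0.2314.
The prior-weighted likelihoods are 4/7 · 0.1875 = 0.10714, 3/7 · 0.2314 = 0.099174; these sum to 0.20632.
Therefore the posterior P(box B | data) = (0.099174) / (0.20632) = 0.48069.

0.481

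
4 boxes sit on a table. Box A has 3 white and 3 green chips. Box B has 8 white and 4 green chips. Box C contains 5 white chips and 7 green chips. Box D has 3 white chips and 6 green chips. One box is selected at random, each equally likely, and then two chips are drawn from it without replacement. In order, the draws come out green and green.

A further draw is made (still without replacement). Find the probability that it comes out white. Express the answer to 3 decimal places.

0.546

Under each hypothesis, the probability of the observed sequence is: P(data | box A) = (3/6)(2/5) = 0.2; P(data | box B) = (4/12)(3/11) = 0.090909; P(data | box C) = (7/12)(6/11) = 0.31818; P(data | box D) = (6/9)(5/8) = 0.41667.
Weighting by the prior gives 1/4 · 0.2 = 0.05, 1/4 · 0.090909 = 0.022727, 1/4 · 0.31818 = 0.079545, 1/4 · 0.41667 = 0.10417; these sum to 0.25644.
Dividing through by the total gives posterior P(box A | data) = 0.19498, P(box B | data) = 0.088626, P(box C | data) = 0.31019, P(box D | data) = 0.4062.
So P(white next | data) = Σ P(white next | H) P(H | data) = (3/4)(0.19498) + (4/5)(0.088626) + (1/2)(0.31019) + (3/7)(0.4062) = 0.54632.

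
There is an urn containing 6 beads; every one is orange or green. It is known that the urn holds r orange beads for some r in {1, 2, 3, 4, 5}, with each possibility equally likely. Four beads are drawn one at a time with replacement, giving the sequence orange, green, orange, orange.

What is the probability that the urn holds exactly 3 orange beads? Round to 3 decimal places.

0.218

For each hypothesis, P(data | H) works out to: P(data | r = 1) = (1/6)(5/6)(1/6)(1/6) = 0.003858; P(data | r = 2) = (2/6)(4/6)(2/6)(2/6) = 0.024691; P(data | r = 3) = (3/6)(3/6)(3/6)(3/6) = 0.0625; P(data | r = 4) = (4/6)(2/6)(4/6)(4/6) = 0.098765; P(data | r = 5) = (5/6)(1/6)(5/6)(5/6) = 0.096451.
Weighting by the prior gives 1/5 · 0.003858 = 0.0007716, 1/5 · 0.024691 = 0.0049383, 1/5 · 0.0625 = 0.0125, 1/5 · 0.098765 = 0.019753, 1/5 · 0.096451 = 0.01929; these sum to 0.057253.
Therefore the posterior P(r = 3 | data) = (0.0125) / (0.057253) = 0.21833.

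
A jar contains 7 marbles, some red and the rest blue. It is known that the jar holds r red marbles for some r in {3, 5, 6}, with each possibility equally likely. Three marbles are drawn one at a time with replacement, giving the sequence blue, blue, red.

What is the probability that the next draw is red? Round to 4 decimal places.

Compute the likelihood of the observed sequence for each case: P(data | r = 3) = (4/7)(4/7)(3/7) = 0.13994; P(data | r = 5) = (2/7)(2/7)(5/7) = 0.058309; P(data | r = 6) = (1/7)(1/7)(6/7) = 0.017493.
The prior-weighted likelihoods are 1/3 · 0.13994 = 0.046647, 1/3 · 0.058309 = 0.019436, 1/3 · 0.017493 = 0.0058309; these sum to 0.071914.
Dividing through by the total gives posterior P(r = 3 | data) = 0.64865, P(r = 5 | data) = 0.27027, P(r = 6 | data) = 0.081081.
So P(red next | data) = Σ P(red next | H) P(H | data) = (3/7)(0.64865) + (5/7)(0.27027) + (6/7)(0.081081) = 0.54054.

0.5405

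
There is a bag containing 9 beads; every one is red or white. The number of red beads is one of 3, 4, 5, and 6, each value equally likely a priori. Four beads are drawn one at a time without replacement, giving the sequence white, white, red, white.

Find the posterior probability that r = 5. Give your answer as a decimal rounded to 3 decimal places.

0.159

Compute the likelihood of the observed sequence for each case: P(data | r = 3) = (6/9)(5/8)(3/7)(4/6) = 5/42; P(data | r = 4) = (5/9)(4/8)(4/7)(3/6) = 5/63; P(data | r = 5) = (4/9)(3/8)(5/7)(2/6) = 5/126; P(data | r = 6) = (3/9)(2/8)(6/7)(1/6) = 1/84.
Weighting by the prior gives 1/4 · 5/42 = 5/168, 1/4 · 5/63 = 5/252, 1/4 · 5/126 = 5/504, 1/4 · 1/84 = 1/336; with total 1/16.
Hence P(r = 5 | data) = (5/504) / (1/16) = 10/63.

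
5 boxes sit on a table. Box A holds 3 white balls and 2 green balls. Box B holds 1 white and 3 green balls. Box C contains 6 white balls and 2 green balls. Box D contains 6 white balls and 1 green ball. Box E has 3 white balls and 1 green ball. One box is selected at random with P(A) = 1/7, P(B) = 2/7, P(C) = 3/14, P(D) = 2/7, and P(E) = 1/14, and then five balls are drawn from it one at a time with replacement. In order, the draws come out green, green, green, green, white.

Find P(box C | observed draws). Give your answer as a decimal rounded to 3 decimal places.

For each hypothesis, P(data | H) works out to: P(data | box A) = (2/5)(2/5)(2/5)(2/5)(3/5) = 0.01536; P(data | box B) = (3/4)(3/4)(3/4)(3/4)(1/4) = 0.079102; P(data | box C) = (2/8)(2/8)(2/8)(2/8)(6/8) = 0.0029297; P(data | box D) = (1/7)(1/7)(1/7)(1/7)(6/7) = 0.00035699; P(data | box E) = (1/4)(1/4)(1/4)(1/4)(3/4) = 0.0029297.
The prior-weighted likelihoods are 1/7 · 0.01536 = 0.0021943, 2/7 · 0.079102 = 0.0226, 3/14 · 0.0029297 = 0.00062779, 2/7 · 0.00035699 = 0.000102, 1/14 · 0.0029297 = 0.00020926; these sum to 0.025734.
By Bayes' rule, P(box C | data) = (0.00062779) / (0.025734) = 0.024396.

0.024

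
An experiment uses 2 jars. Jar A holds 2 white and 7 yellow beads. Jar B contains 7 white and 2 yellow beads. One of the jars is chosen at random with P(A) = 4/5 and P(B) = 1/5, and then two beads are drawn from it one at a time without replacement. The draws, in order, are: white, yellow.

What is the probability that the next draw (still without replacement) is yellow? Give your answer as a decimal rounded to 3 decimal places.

0.714

The likelihood of the observed sequence under each hypothesis: P(data | jar A) = (2/9)(7/8) = 7/36; P(data | jar B) = (7/9)(2/8) = 7/36.
Multiplying each by its prior: 4/5 · 7/36 = 7/45, 1/5 · 7/36 = 7/180; these sum to 7/36.
The posterior is then P(jar A | data) = 4/5, P(jar B | data) = 1/5.
So P(yellow next | data) = Σ P(yellow next | H) P(H | data) = (6/7)(4/5) + (1/7)(1/5) = 5/7.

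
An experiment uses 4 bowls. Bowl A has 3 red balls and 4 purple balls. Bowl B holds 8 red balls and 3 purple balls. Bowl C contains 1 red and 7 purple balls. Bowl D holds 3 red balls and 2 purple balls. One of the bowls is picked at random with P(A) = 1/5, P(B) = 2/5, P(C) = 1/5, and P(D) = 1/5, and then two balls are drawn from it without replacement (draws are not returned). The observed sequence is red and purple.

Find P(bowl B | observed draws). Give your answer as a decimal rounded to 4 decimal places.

For each hypothesis, P(data | H) works out to: P(data | bowl A) = (3/7)(4/6) = 0.28571; P(data | bowl B) = (8/11)(3/10) = 0.21818; P(data | bowl C) = (1/8)(7/7) = 0.125; P(data | bowl D) = (3/5)(2/4) = 0.3.
Multiplying each by its prior: 1/5 · 0.28571 = 0.057143, 2/5 · 0.21818 = 0.087273, 1/5 · 0.125 = 0.025, 1/5 · 0.3 = 0.06; these sum to 0.22942.
Hence P(bowl B | data) = (0.087273) / (0.22942) = 0.38041.

0.3804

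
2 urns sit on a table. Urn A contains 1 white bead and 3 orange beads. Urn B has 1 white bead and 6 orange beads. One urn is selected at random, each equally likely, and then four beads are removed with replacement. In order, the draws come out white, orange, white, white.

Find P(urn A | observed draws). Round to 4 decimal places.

The likelihood of the observed sequence under each hypothesis: P(data | urn A) = (1/4)(3/4)(1/4)(1/4) = 0.011719; P(data | urn B) = (1/7)(6/7)(1/7)(1/7) = 0.002499.
The prior-weighted likelihoods are 1/2 · 0.011719 = 0.0058594, 1/2 · 0.002499 = 0.0012495; these sum to 0.0071089.
Hence P(urn A | data) = (0.0058594) / (0.0071089) = 0.82424.

0.8242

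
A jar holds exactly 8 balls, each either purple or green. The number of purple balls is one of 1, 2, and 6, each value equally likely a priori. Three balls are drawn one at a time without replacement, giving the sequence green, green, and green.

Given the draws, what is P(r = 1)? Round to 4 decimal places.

0.6364

Compute the likelihood of the observed sequence for each case: P(data | r = 1) = (7/8)(6/7)(5/6) = 5/8; P(data | r = 2) = (6/8)(5/7)(4/6) = 5/14; P(data | r = 6) = (2/8)(1/7)(0/6) = 0.
Multiplying each by its prior: 1/3 · 5/8 = 5/24, 1/3 · 5/14 = 5/42, 1/3 · 0 = 0; these sum to 55/168.
By Bayes' rule, P(r = 1 | data) = (5/24) / (55/168) = 7/11.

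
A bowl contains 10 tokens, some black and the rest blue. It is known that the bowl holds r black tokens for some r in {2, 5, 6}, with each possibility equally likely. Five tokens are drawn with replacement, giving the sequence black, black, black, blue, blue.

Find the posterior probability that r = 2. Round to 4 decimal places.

Under each hypothesis, the probability of the observed sequence is: P(data | r = 2) = (2/10)(2/10)(2/10)(8/10)(8/10) = 0.00512; P(data | r = 5) = (5/10)(5/10)(5/10)(5/10)(5/10) = 0.03125; P(data | r = 6) = (6/10)(6/10)(6/10)(4/10)(4/10) = 0.03456.
Multiplying each by its prior: 1/3 · 0.00512 = 0.0017067, 1/3 · 0.03125 = 0.010417, 1/3 · 0.03456 = 0.01152; summing to 0.023643.
By Bayes' rule, P(r = 2 | data) = (0.0017067) / (0.023643) = 0.072184.

0.0722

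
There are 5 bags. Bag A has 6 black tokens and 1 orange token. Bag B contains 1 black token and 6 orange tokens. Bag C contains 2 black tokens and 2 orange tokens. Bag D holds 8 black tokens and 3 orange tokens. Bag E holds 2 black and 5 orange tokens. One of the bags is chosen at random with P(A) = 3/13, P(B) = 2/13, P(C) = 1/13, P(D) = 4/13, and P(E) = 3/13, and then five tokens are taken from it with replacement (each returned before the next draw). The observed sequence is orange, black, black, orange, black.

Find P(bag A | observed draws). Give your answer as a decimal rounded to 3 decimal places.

Under each hypothesis, the probability of the observed sequence is: P(data | bag A) = (1/7)(6/7)(6/7)(1/7)(6/7) = 0.012852; P(data | bag B) = (6/7)(1/7)(1/7)(6/7)(1/7) = 0.002142; P(data | bag C) = (2/4)(2/4)(2/4)(2/4)(2/4) = 0.03125; P(data | bag D) = (3/11)(8/11)(8/11)(3/11)(8/11) = 0.028612; P(data | bag E) = (5/7)(2/7)(2/7)(5/7)(2/7) = 0.0119.
Weighting by the prior gives 3/13 · 0.012852 = 0.0029658, 2/13 · 0.002142 = 0.00032953, 1/13 · 0.03125 = 0.0024038, 4/13 · 0.028612 = 0.0088037, 3/13 · 0.0119 = 0.0027461; with total 0.017249.
So P(bag A | data) = (0.0029658) / (0.017249) = 0.17194.

0.172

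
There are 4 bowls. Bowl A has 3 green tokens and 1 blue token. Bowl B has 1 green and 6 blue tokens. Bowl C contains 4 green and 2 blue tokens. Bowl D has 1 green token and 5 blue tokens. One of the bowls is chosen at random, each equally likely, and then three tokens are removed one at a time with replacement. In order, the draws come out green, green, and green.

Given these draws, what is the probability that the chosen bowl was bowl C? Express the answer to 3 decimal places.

0.408

The likelihood of the observed sequence under each hypothesis: P(data | bowl A) = (3/4)(3/4)(3/4) = 0.42188; P(data | bowl B) = (1/7)(1/7)(1/7) = 0.0029155; P(data | bowl C) = (4/6)(4/6)(4/6) = 0.2963; P(data | bowl D) = (1/6)(1/6)(1/6) = 0.0046296.
The prior-weighted likelihoods are 1/4 · 0.42188 = 0.10547, 1/4 · 0.0029155 = 0.00072886, 1/4 · 0.2963 = 0.074074, 1/4 · 0.0046296 = 0.0011574; with total 0.18143.
Hence P(bowl C | data) = (0.074074) / (0.18143) = 0.40828.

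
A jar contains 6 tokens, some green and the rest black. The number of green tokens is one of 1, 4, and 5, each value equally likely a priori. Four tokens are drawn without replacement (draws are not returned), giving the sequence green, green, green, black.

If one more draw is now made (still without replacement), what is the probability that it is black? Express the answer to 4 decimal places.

Under each hypothesis, the probability of the observed sequence is: P(data | r = 1) = (1/6)(0/5) = 0; P(data | r = 4) = (4/6)(3/5)(2/4)(2/3) = 2/15; P(data | r = 5) = (5/6)(4/5)(3/4)(1/3) = 1/6.
Weighting by the prior gives 1/3 · 0 = 0, 1/3 · 2/15 = 2/45, 1/3 · 1/6 = 1/18; with total 1/10.
Dividing through by the total gives posterior P(r = 1 | data) = 0, P(r = 4 | data) = 4/9, P(r = 5 | data) = 5/9.
Averaging over the posterior, P(black next | data) = (1/2)(4/9) + (0)(5/9) = 2/9.

0.2222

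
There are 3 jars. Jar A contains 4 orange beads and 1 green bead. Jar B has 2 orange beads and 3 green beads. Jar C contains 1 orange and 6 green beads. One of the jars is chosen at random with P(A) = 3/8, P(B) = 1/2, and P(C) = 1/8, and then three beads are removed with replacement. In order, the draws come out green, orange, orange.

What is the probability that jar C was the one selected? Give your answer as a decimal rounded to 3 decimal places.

0.022

For each hypothesis, P(data | H) works out to: P(data | jar A) = (1/5)(4/5)(4/5) = 0.128; P(data | jar B) = (3/5)(2/5)(2/5) = 0.096; P(data | jar C) = (6/7)(1/7)(1/7) = 0.017493.
The prior-weighted likelihoods are 3/8 · 0.128 = 0.048, 1/2 · 0.096 = 0.048, 1/8 · 0.017493 = 0.0021866; with total 0.098187.
So P(jar C | data) = (0.0021866) / (0.098187) = 0.02227.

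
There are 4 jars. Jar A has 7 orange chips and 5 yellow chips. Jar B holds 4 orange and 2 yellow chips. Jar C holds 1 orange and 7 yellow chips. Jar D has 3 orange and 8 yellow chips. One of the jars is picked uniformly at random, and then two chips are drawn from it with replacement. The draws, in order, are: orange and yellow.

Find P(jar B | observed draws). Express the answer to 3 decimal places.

The likelihood of the observed sequence under each hypothesis: P(data | jar A) = (7/12)(5/12) = 0.24306; P(data | jar B) = (4/6)(2/6) = 0.22222; P(data | jar C) = (1/8)(7/8) = 0.10938; P(data | jar D) = (3/11)(8/11) = 0.19835.
The prior-weighted likelihoods are 1/4 · 0.24306 = 0.060764, 1/4 · 0.22222 = 0.055556, 1/4 · 0.10938 = 0.027344, 1/4 · 0.19835 = 0.049587; summing to 0.19325.
Hence P(jar B | data) = (0.055556) / (0.19325) = 0.28748.

0.287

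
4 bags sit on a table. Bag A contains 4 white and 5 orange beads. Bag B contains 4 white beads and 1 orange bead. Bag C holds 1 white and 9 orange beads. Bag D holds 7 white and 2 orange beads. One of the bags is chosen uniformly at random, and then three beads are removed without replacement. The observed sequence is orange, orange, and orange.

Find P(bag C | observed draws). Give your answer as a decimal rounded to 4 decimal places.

Under each hypothesis, the probability of the observed sequence is: P(data | bag A) = (5/9)(4/8)(3/7) = 5/42; P(data | bag B) = (1/5)(0/4) = 0; P(data | bag C) = (9/10)(8/9)(7/8) = 7/10; P(data | bag D) = (2/9)(1/8)(0/7) = 0.
Weighting by the prior gives 1/4 · 5/42 = 5/168, 1/4 · 0 = 0, 1/4 · 7/10 = 7/40, 1/4 · 0 = 0; these sum to 43/210.
Therefore the posterior P(bag C | data) = (7/40) / (43/210) = 147/172.

0.8547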